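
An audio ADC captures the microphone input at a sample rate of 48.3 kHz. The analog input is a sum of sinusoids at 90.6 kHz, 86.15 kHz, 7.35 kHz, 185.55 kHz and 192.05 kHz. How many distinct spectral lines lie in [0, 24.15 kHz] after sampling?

fs/2 = 24.15 kHz.
90.6 kHz mod fs = 42.3 kHz.
42.3 kHz > fs/2 = 24.15 kHz, folds to fs − 42.3 kHz = 6 kHz.
86.15 kHz mod fs = 37.85 kHz.
37.85 kHz > fs/2 = 24.15 kHz, folds to fs − 37.85 kHz = 10.45 kHz.
7.35 kHz ≤ fs/2 = 24.15 kHz, passes unchanged.
185.55 kHz mod fs = 40.65 kHz.
40.65 kHz > fs/2 = 24.15 kHz, folds to fs − 40.65 kHz = 7.65 kHz.
192.05 kHz mod fs = 47.15 kHz.
47.15 kHz > fs/2 = 24.15 kHz, folds to fs − 47.15 kHz = 1.15 kHz.
Distinct values: {1.15 kHz, 6 kHz, 7.35 kHz, 7.65 kHz, 10.45 kHz} → 5.

5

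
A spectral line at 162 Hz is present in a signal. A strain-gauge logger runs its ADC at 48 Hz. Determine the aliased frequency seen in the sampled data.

162 Hz mod fs = 18 Hz.
18 Hz ≤ fs/2 = 24 Hz, appears at 18 Hz.

18 Hz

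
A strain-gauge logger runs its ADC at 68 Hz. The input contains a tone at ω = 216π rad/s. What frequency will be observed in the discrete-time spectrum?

28 Hz

ω = 216π rad/s → f = ω/(2π) = 108 Hz.
108 Hz mod fs = 40 Hz.
40 Hz > fs/2 = 34 Hz, folds to fs − 40 Hz = 28 Hz.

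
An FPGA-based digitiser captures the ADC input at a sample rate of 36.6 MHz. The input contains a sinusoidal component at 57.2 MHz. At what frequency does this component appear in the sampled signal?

57.2 MHz mod fs = 20.6 MHz.
20.6 MHz > fs/2 = 18.3 MHz, folds to fs − 20.6 MHz = 16 MHz.

16 MHz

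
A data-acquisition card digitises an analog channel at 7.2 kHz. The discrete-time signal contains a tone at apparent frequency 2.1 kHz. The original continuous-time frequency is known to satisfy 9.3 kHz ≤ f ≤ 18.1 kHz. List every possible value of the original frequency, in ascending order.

9.3 kHz, 12.3 kHz, 16.5 kHz

Frequencies that alias to 2.1 kHz are k·fs ± 2.1 kHz for integer k ≥ 0.
k=0: 2.1 kHz.
k=1: 5.1 kHz, 9.3 kHz.
k=2: 12.3 kHz, 16.5 kHz.
k=3: 19.5 kHz, 23.7 kHz.
Within [9.3 kHz, 18.1 kHz]: 9.3 kHz, 12.3 kHz, 16.5 kHz.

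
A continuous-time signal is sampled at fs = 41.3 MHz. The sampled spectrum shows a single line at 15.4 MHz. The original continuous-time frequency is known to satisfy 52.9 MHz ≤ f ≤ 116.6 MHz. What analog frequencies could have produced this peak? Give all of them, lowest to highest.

Frequencies that alias to 15.4 MHz are k·fs ± 15.4 MHz for integer k ≥ 0.
k=0: 15.4 MHz.
k=1: 25.9 MHz, 56.7 MHz.
k=2: 67.2 MHz, 98 MHz.
k=3: 108.5 MHz, 139.3 MHz.
k=4: 149.8 MHz, 180.6 MHz.
Within [52.9 MHz, 116.6 MHz]: 56.7 MHz, 67.2 MHz, 98 MHz, 108.5 MHz.

56.7 MHz, 67.2 MHz, 98 MHz, 108.5 MHz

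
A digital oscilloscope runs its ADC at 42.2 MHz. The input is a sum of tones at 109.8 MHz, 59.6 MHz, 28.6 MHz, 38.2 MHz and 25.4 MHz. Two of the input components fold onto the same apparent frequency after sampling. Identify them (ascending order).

fs/2 = 21.1 MHz.
109.8 MHz mod fs = 25.4 MHz.
25.4 MHz > fs/2 = 21.1 MHz, folds to fs − 25.4 MHz = 16.8 MHz.
59.6 MHz mod fs = 17.4 MHz.
17.4 MHz ≤ fs/2 = 21.1 MHz, appears at 17.4 MHz.
28.6 MHz > fs/2 = 21.1 MHz, folds to fs − 28.6 MHz = 13.6 MHz.
38.2 MHz > fs/2 = 21.1 MHz, folds to fs − 38.2 MHz = 4 MHz.
25.4 MHz > fs/2 = 21.1 MHz, folds to fs − 25.4 MHz = 16.8 MHz.
25.4 MHz and 109.8 MHz both map to 16.8 MHz.

25.4 MHz, 109.8 MHz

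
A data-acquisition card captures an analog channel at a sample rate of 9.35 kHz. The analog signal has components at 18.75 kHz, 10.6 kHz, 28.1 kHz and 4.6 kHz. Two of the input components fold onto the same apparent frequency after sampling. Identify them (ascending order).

fs/2 = 4.675 kHz.
18.75 kHz mod fs = 0.05 kHz.
0.05 kHz ≤ fs/2 = 4.675 kHz, appears at 0.05 kHz.
10.6 kHz mod fs = 1.25 kHz.
1.25 kHz ≤ fs/2 = 4.675 kHz, appears at 1.25 kHz.
28.1 kHz mod fs = 0.05 kHz.
0.05 kHz ≤ fs/2 = 4.675 kHz, appears at 0.05 kHz.
4.6 kHz ≤ fs/2 = 4.675 kHz, passes unchanged.
18.75 kHz and 28.1 kHz both map to 0.05 kHz.

18.75 kHz, 28.1 kHz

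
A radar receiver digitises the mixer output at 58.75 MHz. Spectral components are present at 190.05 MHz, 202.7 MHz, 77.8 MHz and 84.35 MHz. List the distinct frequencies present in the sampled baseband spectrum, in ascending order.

13.8 MHz, 19.05 MHz, 25.6 MHz, 26.45 MHz

fs/2 = 29.375 MHz.
190.05 MHz mod fs = 13.8 MHz.
13.8 MHz ≤ fs/2 = 29.375 MHz, appears at 13.8 MHz.
202.7 MHz mod fs = 26.45 MHz.
26.45 MHz ≤ fs/2 = 29.375 MHz, appears at 26.45 MHz.
77.8 MHz mod fs = 19.05 MHz.
19.05 MHz ≤ fs/2 = 29.375 MHz, appears at 19.05 MHz.
84.35 MHz mod fs = 25.6 MHz.
25.6 MHz ≤ fs/2 = 29.375 MHz, appears at 25.6 MHz.
Distinct values: {13.8 MHz, 19.05 MHz, 25.6 MHz, 26.45 MHz}.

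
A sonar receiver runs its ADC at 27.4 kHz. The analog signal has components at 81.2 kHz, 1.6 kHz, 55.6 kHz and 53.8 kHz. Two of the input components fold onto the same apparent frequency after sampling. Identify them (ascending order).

fs/2 = 13.7 kHz.
81.2 kHz mod fs = 26.4 kHz.
26.4 kHz > fs/2 = 13.7 kHz, folds to fs − 26.4 kHz = 1 kHz.
1.6 kHz ≤ fs/2 = 13.7 kHz, passes unchanged.
55.6 kHz mod fs = 0.8 kHz.
0.8 kHz ≤ fs/2 = 13.7 kHz, appears at 0.8 kHz.
53.8 kHz mod fs = 26.4 kHz.
26.4 kHz > fs/2 = 13.7 kHz, folds to fs − 26.4 kHz = 1 kHz.
53.8 kHz and 81.2 kHz both map to 1 kHz.

53.8 kHz, 81.2 kHz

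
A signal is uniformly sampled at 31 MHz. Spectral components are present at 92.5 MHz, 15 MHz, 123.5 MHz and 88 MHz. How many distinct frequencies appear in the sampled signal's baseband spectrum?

fs/2 = 15.5 MHz.
92.5 MHz mod fs = 30.5 MHz.
30.5 MHz > fs/2 = 15.5 MHz, folds to fs − 30.5 MHz = 0.5 MHz.
15 MHz ≤ fs/2 = 15.5 MHz, passes unchanged.
123.5 MHz mod fs = 30.5 MHz.
30.5 MHz > fs/2 = 15.5 MHz, folds to fs − 30.5 MHz = 0.5 MHz.
88 MHz mod fs = 26 MHz.
26 MHz > fs/2 = 15.5 MHz, folds to fs − 26 MHz = 5 MHz.
Distinct values: {0.5 MHz, 5 MHz, 15 MHz} → 3.

3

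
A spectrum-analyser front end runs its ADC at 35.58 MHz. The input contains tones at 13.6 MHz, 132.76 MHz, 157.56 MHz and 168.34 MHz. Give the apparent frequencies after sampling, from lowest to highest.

9.56 MHz, 13.6 MHz, 15.24 MHz

fs/2 = 17.79 MHz.
13.6 MHz ≤ fs/2 = 17.79 MHz, passes unchanged.
132.76 MHz mod fs = 26.02 MHz.
26.02 MHz > fs/2 = 17.79 MHz, folds to fs − 26.02 MHz = 9.56 MHz.
157.56 MHz mod fs = 15.24 MHz.
15.24 MHz ≤ fs/2 = 17.79 MHz, appears at 15.24 MHz.
168.34 MHz mod fs = 26.02 MHz.
26.02 MHz > fs/2 = 17.79 MHz, folds to fs − 26.02 MHz = 9.56 MHz.
Distinct values: {9.56 MHz, 13.6 MHz, 15.24 MHz}.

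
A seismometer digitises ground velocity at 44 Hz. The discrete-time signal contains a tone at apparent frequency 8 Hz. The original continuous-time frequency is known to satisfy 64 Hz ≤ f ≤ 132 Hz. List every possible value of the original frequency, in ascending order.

Frequencies that alias to 8 Hz are k·fs ± 8 Hz for integer k ≥ 0.
k=0: 8 Hz.
k=1: 36 Hz, 52 Hz.
k=2: 80 Hz, 96 Hz.
k=3: 124 Hz, 140 Hz.
k=4: 168 Hz, 184 Hz.
Within [64 Hz, 132 Hz]: 80 Hz, 96 Hz, 124 Hz.

80 Hz, 96 Hz, 124 Hz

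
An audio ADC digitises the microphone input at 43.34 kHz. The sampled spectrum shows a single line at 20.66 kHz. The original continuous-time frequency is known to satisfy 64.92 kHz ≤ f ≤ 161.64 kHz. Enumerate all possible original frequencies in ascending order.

66.02 kHz, 107.34 kHz, 109.36 kHz, 150.68 kHz, 152.7 kHz

Frequencies that alias to 20.66 kHz are k·fs ± 20.66 kHz for integer k ≥ 0.
k=0: 20.66 kHz.
k=1: 22.68 kHz, 64 kHz.
k=2: 66.02 kHz, 107.34 kHz.
k=3: 109.36 kHz, 150.68 kHz.
k=4: 152.7 kHz, 194.02 kHz.
k=5: 196.04 kHz, 237.36 kHz.
Within [64.92 kHz, 161.64 kHz]: 66.02 kHz, 107.34 kHz, 109.36 kHz, 150.68 kHz, 152.7 kHz.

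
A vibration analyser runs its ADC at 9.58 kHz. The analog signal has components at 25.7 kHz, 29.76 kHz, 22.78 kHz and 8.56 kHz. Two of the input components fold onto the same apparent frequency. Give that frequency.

1.02 kHz

fs/2 = 4.79 kHz.
25.7 kHz mod fs = 6.54 kHz.
6.54 kHz > fs/2 = 4.79 kHz, folds to fs − 6.54 kHz = 3.04 kHz.
29.76 kHz mod fs = 1.02 kHz.
1.02 kHz ≤ fs/2 = 4.79 kHz, appears at 1.02 kHz.
22.78 kHz mod fs = 3.62 kHz.
3.62 kHz ≤ fs/2 = 4.79 kHz, appears at 3.62 kHz.
8.56 kHz > fs/2 = 4.79 kHz, folds to fs − 8.56 kHz = 1.02 kHz.
8.56 kHz and 29.76 kHz both map to 1.02 kHz.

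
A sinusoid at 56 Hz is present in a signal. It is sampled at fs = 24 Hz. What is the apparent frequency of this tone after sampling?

56 Hz mod fs = 8 Hz.
8 Hz ≤ fs/2 = 12 Hz, appears at 8 Hz.

8 Hz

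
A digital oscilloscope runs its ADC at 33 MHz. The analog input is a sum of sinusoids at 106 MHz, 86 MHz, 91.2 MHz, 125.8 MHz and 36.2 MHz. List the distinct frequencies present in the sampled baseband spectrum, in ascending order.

fs/2 = 16.5 MHz.
106 MHz mod fs = 7 MHz.
7 MHz ≤ fs/2 = 16.5 MHz, appears at 7 MHz.
86 MHz mod fs = 20 MHz.
20 MHz > fs/2 = 16.5 MHz, folds to fs − 20 MHz = 13 MHz.
91.2 MHz mod fs = 25.2 MHz.
25.2 MHz > fs/2 = 16.5 MHz, folds to fs − 25.2 MHz = 7.8 MHz.
125.8 MHz mod fs = 26.8 MHz.
26.8 MHz > fs/2 = 16.5 MHz, folds to fs − 26.8 MHz = 6.2 MHz.
36.2 MHz mod fs = 3.2 MHz.
3.2 MHz ≤ fs/2 = 16.5 MHz, appears at 3.2 MHz.
Distinct values: {3.2 MHz, 6.2 MHz, 7 MHz, 7.8 MHz, 13 MHz}.

3.2 MHz, 6.2 MHz, 7 MHz, 7.8 MHz, 13 MHz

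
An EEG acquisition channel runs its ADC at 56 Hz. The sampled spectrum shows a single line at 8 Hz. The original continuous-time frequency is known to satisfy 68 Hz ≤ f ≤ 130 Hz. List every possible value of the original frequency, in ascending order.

Frequencies that alias to 8 Hz are k·fs ± 8 Hz for integer k ≥ 0.
k=0: 8 Hz.
k=1: 48 Hz, 64 Hz.
k=2: 104 Hz, 120 Hz.
k=3: 160 Hz, 176 Hz.
Within [68 Hz, 130 Hz]: 104 Hz, 120 Hz.

104 Hz, 120 Hz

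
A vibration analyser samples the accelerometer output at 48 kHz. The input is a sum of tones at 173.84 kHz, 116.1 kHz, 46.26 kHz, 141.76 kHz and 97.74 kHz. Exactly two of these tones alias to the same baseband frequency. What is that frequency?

fs/2 = 24 kHz.
173.84 kHz mod fs = 29.84 kHz.
29.84 kHz > fs/2 = 24 kHz, folds to fs − 29.84 kHz = 18.16 kHz.
116.1 kHz mod fs = 20.1 kHz.
20.1 kHz ≤ fs/2 = 24 kHz, appears at 20.1 kHz.
46.26 kHz > fs/2 = 24 kHz, folds to fs − 46.26 kHz = 1.74 kHz.
141.76 kHz mod fs = 45.76 kHz.
45.76 kHz > fs/2 = 24 kHz, folds to fs − 45.76 kHz = 2.24 kHz.
97.74 kHz mod fs = 1.74 kHz.
1.74 kHz ≤ fs/2 = 24 kHz, appears at 1.74 kHz.
46.26 kHz and 97.74 kHz both map to 1.74 kHz.

1.74 kHz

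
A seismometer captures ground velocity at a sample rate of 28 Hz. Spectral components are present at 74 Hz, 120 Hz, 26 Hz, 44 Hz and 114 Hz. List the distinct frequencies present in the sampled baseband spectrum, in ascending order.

2 Hz, 8 Hz, 10 Hz, 12 Hz

fs/2 = 14 Hz.
74 Hz mod fs = 18 Hz.
18 Hz > fs/2 = 14 Hz, folds to fs − 18 Hz = 10 Hz.
120 Hz mod fs = 8 Hz.
8 Hz ≤ fs/2 = 14 Hz, appears at 8 Hz.
26 Hz > fs/2 = 14 Hz, folds to fs − 26 Hz = 2 Hz.
44 Hz mod fs = 16 Hz.
16 Hz > fs/2 = 14 Hz, folds to fs − 16 Hz = 12 Hz.
114 Hz mod fs = 2 Hz.
2 Hz ≤ fs/2 = 14 Hz, appears at 2 Hz.
Distinct values: {2 Hz, 8 Hz, 10 Hz, 12 Hz}.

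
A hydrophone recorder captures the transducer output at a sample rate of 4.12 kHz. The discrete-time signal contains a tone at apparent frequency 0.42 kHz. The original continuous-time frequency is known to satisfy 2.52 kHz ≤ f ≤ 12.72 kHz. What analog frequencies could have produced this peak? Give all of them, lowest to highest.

3.7 kHz, 4.54 kHz, 7.82 kHz, 8.66 kHz, 11.94 kHz

Frequencies that alias to 0.42 kHz are k·fs ± 0.42 kHz for integer k ≥ 0.
k=0: 0.42 kHz.
k=1: 3.7 kHz, 4.54 kHz.
k=2: 7.82 kHz, 8.66 kHz.
k=3: 11.94 kHz, 12.78 kHz.
k=4: 16.06 kHz, 16.9 kHz.
Within [2.52 kHz, 12.72 kHz]: 3.7 kHz, 4.54 kHz, 7.82 kHz, 8.66 kHz, 11.94 kHz.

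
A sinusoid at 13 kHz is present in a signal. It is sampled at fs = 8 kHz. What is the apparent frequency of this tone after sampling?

13 kHz mod fs = 5 kHz.
5 kHz > fs/2 = 4 kHz, folds to fs − 5 kHz = 3 kHz.

3 kHz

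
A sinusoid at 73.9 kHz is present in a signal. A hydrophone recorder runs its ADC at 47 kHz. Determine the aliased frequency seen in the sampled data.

73.9 kHz mod fs = 26.9 kHz.
26.9 kHz > fs/2 = 23.5 kHz, folds to fs − 26.9 kHz = 20.1 kHz.

20.1 kHz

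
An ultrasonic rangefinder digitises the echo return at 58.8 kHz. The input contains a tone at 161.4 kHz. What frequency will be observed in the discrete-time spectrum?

15 kHz

161.4 kHz mod fs = 43.8 kHz.
43.8 kHz > fs/2 = 29.4 kHz, folds to fs − 43.8 kHz = 15 kHz.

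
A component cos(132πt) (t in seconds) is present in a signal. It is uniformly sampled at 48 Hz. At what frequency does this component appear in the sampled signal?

18 Hz

ω = 132π rad/s → f = ω/(2π) = 66 Hz.
66 Hz mod fs = 18 Hz.
18 Hz ≤ fs/2 = 24 Hz, appears at 18 Hz.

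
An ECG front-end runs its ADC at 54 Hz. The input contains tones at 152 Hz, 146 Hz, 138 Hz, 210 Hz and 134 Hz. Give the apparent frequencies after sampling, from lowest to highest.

fs/2 = 27 Hz.
152 Hz mod fs = 44 Hz.
44 Hz > fs/2 = 27 Hz, folds to fs − 44 Hz = 10 Hz.
146 Hz mod fs = 38 Hz.
38 Hz > fs/2 = 27 Hz, folds to fs − 38 Hz = 16 Hz.
138 Hz mod fs = 30 Hz.
30 Hz > fs/2 = 27 Hz, folds to fs − 30 Hz = 24 Hz.
210 Hz mod fs = 48 Hz.
48 Hz > fs/2 = 27 Hz, folds to fs − 48 Hz = 6 Hz.
134 Hz mod fs = 26 Hz.
26 Hz ≤ fs/2 = 27 Hz, appears at 26 Hz.
Distinct values: {6 Hz, 10 Hz, 16 Hz, 24 Hz, 26 Hz}.

6 Hz, 10 Hz, 16 Hz, 24 Hz, 26 Hz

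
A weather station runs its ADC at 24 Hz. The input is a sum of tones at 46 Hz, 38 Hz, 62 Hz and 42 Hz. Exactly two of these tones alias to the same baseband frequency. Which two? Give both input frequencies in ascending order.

fs/2 = 12 Hz.
46 Hz mod fs = 22 Hz.
22 Hz > fs/2 = 12 Hz, folds to fs − 22 Hz = 2 Hz.
38 Hz mod fs = 14 Hz.
14 Hz > fs/2 = 12 Hz, folds to fs − 14 Hz = 10 Hz.
62 Hz mod fs = 14 Hz.
14 Hz > fs/2 = 12 Hz, folds to fs − 14 Hz = 10 Hz.
42 Hz mod fs = 18 Hz.
18 Hz > fs/2 = 12 Hz, folds to fs − 18 Hz = 6 Hz.
38 Hz and 62 Hz both map to 10 Hz.

38 Hz, 62 Hz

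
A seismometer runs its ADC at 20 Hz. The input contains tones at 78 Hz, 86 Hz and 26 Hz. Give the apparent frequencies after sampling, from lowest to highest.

fs/2 = 10 Hz.
78 Hz mod fs = 18 Hz.
18 Hz > fs/2 = 10 Hz, folds to fs − 18 Hz = 2 Hz.
86 Hz mod fs = 6 Hz.
6 Hz ≤ fs/2 = 10 Hz, appears at 6 Hz.
26 Hz mod fs = 6 Hz.
6 Hz ≤ fs/2 = 10 Hz, appears at 6 Hz.
Distinct values: {2 Hz, 6 Hz}.

2 Hz, 6 Hz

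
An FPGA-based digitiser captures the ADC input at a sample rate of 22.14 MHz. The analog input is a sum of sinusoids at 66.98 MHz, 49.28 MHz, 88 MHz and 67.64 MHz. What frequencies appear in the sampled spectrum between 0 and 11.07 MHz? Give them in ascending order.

0.56 MHz, 1.22 MHz, 5 MHz

fs/2 = 11.07 MHz.
66.98 MHz mod fs = 0.56 MHz.
0.56 MHz ≤ fs/2 = 11.07 MHz, appears at 0.56 MHz.
49.28 MHz mod fs = 5 MHz.
5 MHz ≤ fs/2 = 11.07 MHz, appears at 5 MHz.
88 MHz mod fs = 21.58 MHz.
21.58 MHz > fs/2 = 11.07 MHz, folds to fs − 21.58 MHz = 0.56 MHz.
67.64 MHz mod fs = 1.22 MHz.
1.22 MHz ≤ fs/2 = 11.07 MHz, appears at 1.22 MHz.
Distinct values: {0.56 MHz, 1.22 MHz, 5 MHz}.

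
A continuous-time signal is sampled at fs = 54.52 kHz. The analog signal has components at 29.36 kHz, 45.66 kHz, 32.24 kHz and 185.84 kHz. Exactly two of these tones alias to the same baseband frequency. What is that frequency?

fs/2 = 27.26 kHz.
29.36 kHz > fs/2 = 27.26 kHz, folds to fs − 29.36 kHz = 25.16 kHz.
45.66 kHz > fs/2 = 27.26 kHz, folds to fs − 45.66 kHz = 8.86 kHz.
32.24 kHz > fs/2 = 27.26 kHz, folds to fs − 32.24 kHz = 22.28 kHz.
185.84 kHz mod fs = 22.28 kHz.
22.28 kHz ≤ fs/2 = 27.26 kHz, appears at 22.28 kHz.
32.24 kHz and 185.84 kHz both map to 22.28 kHz.

22.28 kHz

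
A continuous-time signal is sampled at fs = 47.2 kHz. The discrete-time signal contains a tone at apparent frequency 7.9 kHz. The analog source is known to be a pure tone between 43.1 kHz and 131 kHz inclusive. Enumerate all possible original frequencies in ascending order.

Frequencies that alias to 7.9 kHz are k·fs ± 7.9 kHz for integer k ≥ 0.
k=0: 7.9 kHz.
k=1: 39.3 kHz, 55.1 kHz.
k=2: 86.5 kHz, 102.3 kHz.
k=3: 133.7 kHz, 149.5 kHz.
Within [43.1 kHz, 131 kHz]: 55.1 kHz, 86.5 kHz, 102.3 kHz.

55.1 kHz, 86.5 kHz, 102.3 kHz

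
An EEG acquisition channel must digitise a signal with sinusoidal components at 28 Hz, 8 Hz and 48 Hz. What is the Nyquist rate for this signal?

96 Hz

Highest-frequency component: 48 Hz.
Nyquist rate = 2 × 48 Hz = 96 Hz.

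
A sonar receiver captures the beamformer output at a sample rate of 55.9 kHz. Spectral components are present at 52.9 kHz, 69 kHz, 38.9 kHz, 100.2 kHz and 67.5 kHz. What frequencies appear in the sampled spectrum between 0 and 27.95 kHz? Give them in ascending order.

3 kHz, 11.6 kHz, 13.1 kHz, 17 kHz

fs/2 = 27.95 kHz.
52.9 kHz > fs/2 = 27.95 kHz, folds to fs − 52.9 kHz = 3 kHz.
69 kHz mod fs = 13.1 kHz.
13.1 kHz ≤ fs/2 = 27.95 kHz, appears at 13.1 kHz.
38.9 kHz > fs/2 = 27.95 kHz, folds to fs − 38.9 kHz = 17 kHz.
100.2 kHz mod fs = 44.3 kHz.
44.3 kHz > fs/2 = 27.95 kHz, folds to fs − 44.3 kHz = 11.6 kHz.
67.5 kHz mod fs = 11.6 kHz.
11.6 kHz ≤ fs/2 = 27.95 kHz, appears at 11.6 kHz.
Distinct values: {3 kHz, 11.6 kHz, 13.1 kHz, 17 kHz}.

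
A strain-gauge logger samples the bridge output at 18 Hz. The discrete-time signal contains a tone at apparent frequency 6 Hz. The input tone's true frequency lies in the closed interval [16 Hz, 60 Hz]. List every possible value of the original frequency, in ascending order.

Frequencies that alias to 6 Hz are k·fs ± 6 Hz for integer k ≥ 0.
k=0: 6 Hz.
k=1: 12 Hz, 24 Hz.
k=2: 30 Hz, 42 Hz.
k=3: 48 Hz, 60 Hz.
k=4: 66 Hz, 78 Hz.
Within [16 Hz, 60 Hz]: 24 Hz, 30 Hz, 42 Hz, 48 Hz, 60 Hz.

24 Hz, 30 Hz, 42 Hz, 48 Hz, 60 Hz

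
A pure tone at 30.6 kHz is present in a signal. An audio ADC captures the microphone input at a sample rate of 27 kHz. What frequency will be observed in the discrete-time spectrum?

30.6 kHz mod fs = 3.6 kHz.
3.6 kHz ≤ fs/2 = 13.5 kHz, appears at 3.6 kHz.

3.6 kHz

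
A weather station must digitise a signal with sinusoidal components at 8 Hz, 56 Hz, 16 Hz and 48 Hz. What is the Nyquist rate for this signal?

112 Hz

Highest-frequency component: 56 Hz.
Nyquist rate = 2 × 56 Hz = 112 Hz.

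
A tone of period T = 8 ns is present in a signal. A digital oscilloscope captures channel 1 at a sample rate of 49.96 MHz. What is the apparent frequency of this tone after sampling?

T = 8 ns → f = 1/T = 125 MHz.
125 MHz mod fs = 25.08 MHz.
25.08 MHz > fs/2 = 24.98 MHz, folds to fs − 25.08 MHz = 24.88 MHz.

24.88 MHz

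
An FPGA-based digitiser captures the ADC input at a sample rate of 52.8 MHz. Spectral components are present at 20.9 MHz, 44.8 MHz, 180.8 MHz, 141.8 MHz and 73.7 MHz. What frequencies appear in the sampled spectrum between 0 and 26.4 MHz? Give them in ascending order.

8 MHz, 16.6 MHz, 20.9 MHz, 22.4 MHz

fs/2 = 26.4 MHz.
20.9 MHz ≤ fs/2 = 26.4 MHz, passes unchanged.
44.8 MHz > fs/2 = 26.4 MHz, folds to fs − 44.8 MHz = 8 MHz.
180.8 MHz mod fs = 22.4 MHz.
22.4 MHz ≤ fs/2 = 26.4 MHz, appears at 22.4 MHz.
141.8 MHz mod fs = 36.2 MHz.
36.2 MHz > fs/2 = 26.4 MHz, folds to fs − 36.2 MHz = 16.6 MHz.
73.7 MHz mod fs = 20.9 MHz.
20.9 MHz ≤ fs/2 = 26.4 MHz, appears at 20.9 MHz.
Distinct values: {8 MHz, 16.6 MHz, 20.9 MHz, 22.4 MHz}.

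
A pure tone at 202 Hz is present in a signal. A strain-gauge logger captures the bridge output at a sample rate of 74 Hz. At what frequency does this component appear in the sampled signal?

20 Hz

202 Hz mod fs = 54 Hz.
54 Hz > fs/2 = 37 Hz, folds to fs − 54 Hz = 20 Hz.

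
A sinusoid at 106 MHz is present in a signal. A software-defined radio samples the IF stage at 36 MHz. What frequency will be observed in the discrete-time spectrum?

106 MHz mod fs = 34 MHz.
34 MHz > fs/2 = 18 MHz, folds to fs − 34 MHz = 2 MHz.

2 MHz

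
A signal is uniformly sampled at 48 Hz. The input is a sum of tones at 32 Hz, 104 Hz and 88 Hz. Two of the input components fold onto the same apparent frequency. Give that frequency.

fs/2 = 24 Hz.
32 Hz > fs/2 = 24 Hz, folds to fs − 32 Hz = 16 Hz.
104 Hz mod fs = 8 Hz.
8 Hz ≤ fs/2 = 24 Hz, appears at 8 Hz.
88 Hz mod fs = 40 Hz.
40 Hz > fs/2 = 24 Hz, folds to fs − 40 Hz = 8 Hz.
88 Hz and 104 Hz both map to 8 Hz.

8 Hz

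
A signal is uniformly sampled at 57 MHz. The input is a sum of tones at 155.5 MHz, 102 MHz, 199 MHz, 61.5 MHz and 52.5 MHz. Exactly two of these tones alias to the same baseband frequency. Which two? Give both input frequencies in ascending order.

fs/2 = 28.5 MHz.
155.5 MHz mod fs = 41.5 MHz.
41.5 MHz > fs/2 = 28.5 MHz, folds to fs − 41.5 MHz = 15.5 MHz.
102 MHz mod fs = 45 MHz.
45 MHz > fs/2 = 28.5 MHz, folds to fs − 45 MHz = 12 MHz.
199 MHz mod fs = 28 MHz.
28 MHz ≤ fs/2 = 28.5 MHz, appears at 28 MHz.
61.5 MHz mod fs = 4.5 MHz.
4.5 MHz ≤ fs/2 = 28.5 MHz, appears at 4.5 MHz.
52.5 MHz > fs/2 = 28.5 MHz, folds to fs − 52.5 MHz = 4.5 MHz.
52.5 MHz and 61.5 MHz both map to 4.5 MHz.

52.5 MHz, 61.5 MHz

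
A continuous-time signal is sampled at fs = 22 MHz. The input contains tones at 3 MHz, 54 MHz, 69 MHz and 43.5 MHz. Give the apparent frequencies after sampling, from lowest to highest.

0.5 MHz, 3 MHz, 10 MHz

fs/2 = 11 MHz.
3 MHz ≤ fs/2 = 11 MHz, passes unchanged.
54 MHz mod fs = 10 MHz.
10 MHz ≤ fs/2 = 11 MHz, appears at 10 MHz.
69 MHz mod fs = 3 MHz.
3 MHz ≤ fs/2 = 11 MHz, appears at 3 MHz.
43.5 MHz mod fs = 21.5 MHz.
21.5 MHz > fs/2 = 11 MHz, folds to fs − 21.5 MHz = 0.5 MHz.
Distinct values: {0.5 MHz, 3 MHz, 10 MHz}.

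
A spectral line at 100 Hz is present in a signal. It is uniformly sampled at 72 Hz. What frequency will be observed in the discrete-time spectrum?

100 Hz mod fs = 28 Hz.
28 Hz ≤ fs/2 = 36 Hz, appears at 28 Hz.

28 Hz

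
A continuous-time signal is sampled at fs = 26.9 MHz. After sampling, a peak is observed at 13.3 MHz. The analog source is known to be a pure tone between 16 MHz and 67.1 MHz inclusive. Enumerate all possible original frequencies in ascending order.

Frequencies that alias to 13.3 MHz are k·fs ± 13.3 MHz for integer k ≥ 0.
k=0: 13.3 MHz.
k=1: 13.6 MHz, 40.2 MHz.
k=2: 40.5 MHz, 67.1 MHz.
k=3: 67.4 MHz, 94 MHz.
Within [16 MHz, 67.1 MHz]: 40.2 MHz, 40.5 MHz, 67.1 MHz.

40.2 MHz, 40.5 MHz, 67.1 MHz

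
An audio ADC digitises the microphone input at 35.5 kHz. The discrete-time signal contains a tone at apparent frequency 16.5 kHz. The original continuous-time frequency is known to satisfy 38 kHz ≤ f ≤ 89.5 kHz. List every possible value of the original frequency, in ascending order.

52 kHz, 54.5 kHz, 87.5 kHz

Frequencies that alias to 16.5 kHz are k·fs ± 16.5 kHz for integer k ≥ 0.
k=0: 16.5 kHz.
k=1: 19 kHz, 52 kHz.
k=2: 54.5 kHz, 87.5 kHz.
k=3: 90 kHz, 123 kHz.
Within [38 kHz, 89.5 kHz]: 52 kHz, 54.5 kHz, 87.5 kHz.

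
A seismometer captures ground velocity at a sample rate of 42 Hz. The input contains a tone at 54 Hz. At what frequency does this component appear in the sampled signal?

54 Hz mod fs = 12 Hz.
12 Hz ≤ fs/2 = 21 Hz, appears at 12 Hz.

12 Hz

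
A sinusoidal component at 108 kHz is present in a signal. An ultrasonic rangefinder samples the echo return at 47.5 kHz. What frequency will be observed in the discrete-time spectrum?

108 kHz mod fs = 13 kHz.
13 kHz ≤ fs/2 = 23.75 kHz, appears at 13 kHz.

13 kHz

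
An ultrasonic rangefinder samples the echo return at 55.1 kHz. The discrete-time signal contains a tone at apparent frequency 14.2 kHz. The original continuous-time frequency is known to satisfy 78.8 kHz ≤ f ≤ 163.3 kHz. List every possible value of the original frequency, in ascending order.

Frequencies that alias to 14.2 kHz are k·fs ± 14.2 kHz for integer k ≥ 0.
k=0: 14.2 kHz.
k=1: 40.9 kHz, 69.3 kHz.
k=2: 96 kHz, 124.4 kHz.
k=3: 151.1 kHz, 179.5 kHz.
k=4: 206.2 kHz, 234.6 kHz.
Within [78.8 kHz, 163.3 kHz]: 96 kHz, 124.4 kHz, 151.1 kHz.

96 kHz, 124.4 kHz, 151.1 kHz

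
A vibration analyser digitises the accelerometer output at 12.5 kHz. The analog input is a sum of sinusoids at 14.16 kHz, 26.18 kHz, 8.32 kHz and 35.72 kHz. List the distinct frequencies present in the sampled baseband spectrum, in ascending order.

fs/2 = 6.25 kHz.
14.16 kHz mod fs = 1.66 kHz.
1.66 kHz ≤ fs/2 = 6.25 kHz, appears at 1.66 kHz.
26.18 kHz mod fs = 1.18 kHz.
1.18 kHz ≤ fs/2 = 6.25 kHz, appears at 1.18 kHz.
8.32 kHz > fs/2 = 6.25 kHz, folds to fs − 8.32 kHz = 4.18 kHz.
35.72 kHz mod fs = 10.72 kHz.
10.72 kHz > fs/2 = 6.25 kHz, folds to fs − 10.72 kHz = 1.78 kHz.
Distinct values: {1.18 kHz, 1.66 kHz, 1.78 kHz, 4.18 kHz}.

1.18 kHz, 1.66 kHz, 1.78 kHz, 4.18 kHz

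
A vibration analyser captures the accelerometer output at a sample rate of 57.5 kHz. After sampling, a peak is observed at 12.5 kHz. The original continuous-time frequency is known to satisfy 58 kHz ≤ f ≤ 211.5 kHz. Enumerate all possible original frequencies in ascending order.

70 kHz, 102.5 kHz, 127.5 kHz, 160 kHz, 185 kHz

Frequencies that alias to 12.5 kHz are k·fs ± 12.5 kHz for integer k ≥ 0.
k=0: 12.5 kHz.
k=1: 45 kHz, 70 kHz.
k=2: 102.5 kHz, 127.5 kHz.
k=3: 160 kHz, 185 kHz.
k=4: 217.5 kHz, 242.5 kHz.
Within [58 kHz, 211.5 kHz]: 70 kHz, 102.5 kHz, 127.5 kHz, 160 kHz, 185 kHz.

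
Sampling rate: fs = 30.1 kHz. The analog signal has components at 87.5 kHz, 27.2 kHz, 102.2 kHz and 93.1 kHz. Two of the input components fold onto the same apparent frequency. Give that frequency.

2.8 kHz

fs/2 = 15.05 kHz.
87.5 kHz mod fs = 27.3 kHz.
27.3 kHz > fs/2 = 15.05 kHz, folds to fs − 27.3 kHz = 2.8 kHz.
27.2 kHz > fs/2 = 15.05 kHz, folds to fs − 27.2 kHz = 2.9 kHz.
102.2 kHz mod fs = 11.9 kHz.
11.9 kHz ≤ fs/2 = 15.05 kHz, appears at 11.9 kHz.
93.1 kHz mod fs = 2.8 kHz.
2.8 kHz ≤ fs/2 = 15.05 kHz, appears at 2.8 kHz.
87.5 kHz and 93.1 kHz both map to 2.8 kHz.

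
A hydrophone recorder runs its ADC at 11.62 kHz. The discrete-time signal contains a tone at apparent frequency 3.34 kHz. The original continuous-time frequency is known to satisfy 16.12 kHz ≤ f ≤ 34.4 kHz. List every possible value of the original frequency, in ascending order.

Frequencies that alias to 3.34 kHz are k·fs ± 3.34 kHz for integer k ≥ 0.
k=0: 3.34 kHz.
k=1: 8.28 kHz, 14.96 kHz.
k=2: 19.9 kHz, 26.58 kHz.
k=3: 31.52 kHz, 38.2 kHz.
k=4: 43.14 kHz, 49.82 kHz.
Within [16.12 kHz, 34.4 kHz]: 19.9 kHz, 26.58 kHz, 31.52 kHz.

19.9 kHz, 26.58 kHz, 31.52 kHz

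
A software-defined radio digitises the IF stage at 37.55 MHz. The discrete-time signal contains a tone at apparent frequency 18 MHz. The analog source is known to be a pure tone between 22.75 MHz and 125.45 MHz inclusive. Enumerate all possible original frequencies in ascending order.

55.55 MHz, 57.1 MHz, 93.1 MHz, 94.65 MHz

Frequencies that alias to 18 MHz are k·fs ± 18 MHz for integer k ≥ 0.
k=0: 18 MHz.
k=1: 19.55 MHz, 55.55 MHz.
k=2: 57.1 MHz, 93.1 MHz.
k=3: 94.65 MHz, 130.65 MHz.
k=4: 132.2 MHz, 168.2 MHz.
Within [22.75 MHz, 125.45 MHz]: 55.55 MHz, 57.1 MHz, 93.1 MHz, 94.65 MHz.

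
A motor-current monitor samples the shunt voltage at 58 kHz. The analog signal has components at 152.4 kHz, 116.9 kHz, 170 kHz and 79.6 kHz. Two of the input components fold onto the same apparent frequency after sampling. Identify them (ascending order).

79.6 kHz, 152.4 kHz

fs/2 = 29 kHz.
152.4 kHz mod fs = 36.4 kHz.
36.4 kHz > fs/2 = 29 kHz, folds to fs − 36.4 kHz = 21.6 kHz.
116.9 kHz mod fs = 0.9 kHz.
0.9 kHz ≤ fs/2 = 29 kHz, appears at 0.9 kHz.
170 kHz mod fs = 54 kHz.
54 kHz > fs/2 = 29 kHz, folds to fs − 54 kHz = 4 kHz.
79.6 kHz mod fs = 21.6 kHz.
21.6 kHz ≤ fs/2 = 29 kHz, appears at 21.6 kHz.
79.6 kHz and 152.4 kHz both map to 21.6 kHz.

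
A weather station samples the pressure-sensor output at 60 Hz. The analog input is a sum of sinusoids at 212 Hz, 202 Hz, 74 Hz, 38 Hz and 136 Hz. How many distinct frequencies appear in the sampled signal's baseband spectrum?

4

fs/2 = 30 Hz.
212 Hz mod fs = 32 Hz.
32 Hz > fs/2 = 30 Hz, folds to fs − 32 Hz = 28 Hz.
202 Hz mod fs = 22 Hz.
22 Hz ≤ fs/2 = 30 Hz, appears at 22 Hz.
74 Hz mod fs = 14 Hz.
14 Hz ≤ fs/2 = 30 Hz, appears at 14 Hz.
38 Hz > fs/2 = 30 Hz, folds to fs − 38 Hz = 22 Hz.
136 Hz mod fs = 16 Hz.
16 Hz ≤ fs/2 = 30 Hz, appears at 16 Hz.
Distinct values: {14 Hz, 16 Hz, 22 Hz, 28 Hz} → 4.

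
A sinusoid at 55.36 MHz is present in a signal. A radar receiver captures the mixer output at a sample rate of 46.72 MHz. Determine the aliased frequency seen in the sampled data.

55.36 MHz mod fs = 8.64 MHz.
8.64 MHz ≤ fs/2 = 23.36 MHz, appears at 8.64 MHz.

8.64 MHz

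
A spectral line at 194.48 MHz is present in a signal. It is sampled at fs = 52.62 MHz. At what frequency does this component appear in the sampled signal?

16 MHz

194.48 MHz mod fs = 36.62 MHz.
36.62 MHz > fs/2 = 26.31 MHz, folds to fs − 36.62 MHz = 16 MHz.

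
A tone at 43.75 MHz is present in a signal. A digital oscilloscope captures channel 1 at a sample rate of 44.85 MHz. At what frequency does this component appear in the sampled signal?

43.75 MHz > fs/2 = 22.425 MHz, folds to fs − 43.75 MHz = 1.1 MHz.

1.1 MHz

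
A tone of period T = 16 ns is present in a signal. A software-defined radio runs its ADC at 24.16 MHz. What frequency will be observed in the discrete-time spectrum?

T = 16 ns → f = 1/T = 62.5 MHz.
62.5 MHz mod fs = 14.18 MHz.
14.18 MHz > fs/2 = 12.08 MHz, folds to fs − 14.18 MHz = 9.98 MHz.

9.98 MHz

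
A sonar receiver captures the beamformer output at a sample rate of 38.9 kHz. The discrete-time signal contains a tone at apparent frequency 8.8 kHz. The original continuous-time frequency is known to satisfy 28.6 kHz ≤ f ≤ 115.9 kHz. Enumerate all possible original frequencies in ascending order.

30.1 kHz, 47.7 kHz, 69 kHz, 86.6 kHz, 107.9 kHz

Frequencies that alias to 8.8 kHz are k·fs ± 8.8 kHz for integer k ≥ 0.
k=0: 8.8 kHz.
k=1: 30.1 kHz, 47.7 kHz.
k=2: 69 kHz, 86.6 kHz.
k=3: 107.9 kHz, 125.5 kHz.
k=4: 146.8 kHz, 164.4 kHz.
Within [28.6 kHz, 115.9 kHz]: 30.1 kHz, 47.7 kHz, 69 kHz, 86.6 kHz, 107.9 kHz.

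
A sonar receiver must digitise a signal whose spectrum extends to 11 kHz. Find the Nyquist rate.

22 kHz

Nyquist rate = 2 × 11 kHz = 22 kHz.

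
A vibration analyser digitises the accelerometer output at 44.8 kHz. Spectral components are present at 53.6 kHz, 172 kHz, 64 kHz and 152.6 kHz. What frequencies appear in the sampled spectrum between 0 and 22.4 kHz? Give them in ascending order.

fs/2 = 22.4 kHz.
53.6 kHz mod fs = 8.8 kHz.
8.8 kHz ≤ fs/2 = 22.4 kHz, appears at 8.8 kHz.
172 kHz mod fs = 37.6 kHz.
37.6 kHz > fs/2 = 22.4 kHz, folds to fs − 37.6 kHz = 7.2 kHz.
64 kHz mod fs = 19.2 kHz.
19.2 kHz ≤ fs/2 = 22.4 kHz, appears at 19.2 kHz.
152.6 kHz mod fs = 18.2 kHz.
18.2 kHz ≤ fs/2 = 22.4 kHz, appears at 18.2 kHz.
Distinct values: {7.2 kHz, 8.8 kHz, 18.2 kHz, 19.2 kHz}.

7.2 kHz, 8.8 kHz, 18.2 kHz, 19.2 kHz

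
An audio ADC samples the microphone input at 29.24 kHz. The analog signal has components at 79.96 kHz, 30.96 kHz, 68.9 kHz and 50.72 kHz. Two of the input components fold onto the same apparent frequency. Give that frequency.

7.76 kHz

fs/2 = 14.62 kHz.
79.96 kHz mod fs = 21.48 kHz.
21.48 kHz > fs/2 = 14.62 kHz, folds to fs − 21.48 kHz = 7.76 kHz.
30.96 kHz mod fs = 1.72 kHz.
1.72 kHz ≤ fs/2 = 14.62 kHz, appears at 1.72 kHz.
68.9 kHz mod fs = 10.42 kHz.
10.42 kHz ≤ fs/2 = 14.62 kHz, appears at 10.42 kHz.
50.72 kHz mod fs = 21.48 kHz.
21.48 kHz > fs/2 = 14.62 kHz, folds to fs − 21.48 kHz = 7.76 kHz.
50.72 kHz and 79.96 kHz both map to 7.76 kHz.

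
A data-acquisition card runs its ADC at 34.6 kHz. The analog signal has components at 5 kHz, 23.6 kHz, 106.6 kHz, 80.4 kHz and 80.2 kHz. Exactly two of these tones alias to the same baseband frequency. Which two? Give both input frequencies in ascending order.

23.6 kHz, 80.2 kHz

fs/2 = 17.3 kHz.
5 kHz ≤ fs/2 = 17.3 kHz, passes unchanged.
23.6 kHz > fs/2 = 17.3 kHz, folds to fs − 23.6 kHz = 11 kHz.
106.6 kHz mod fs = 2.8 kHz.
2.8 kHz ≤ fs/2 = 17.3 kHz, appears at 2.8 kHz.
80.4 kHz mod fs = 11.2 kHz.
11.2 kHz ≤ fs/2 = 17.3 kHz, appears at 11.2 kHz.
80.2 kHz mod fs = 11 kHz.
11 kHz ≤ fs/2 = 17.3 kHz, appears at 11 kHz.
23.6 kHz and 80.2 kHz both map to 11 kHz.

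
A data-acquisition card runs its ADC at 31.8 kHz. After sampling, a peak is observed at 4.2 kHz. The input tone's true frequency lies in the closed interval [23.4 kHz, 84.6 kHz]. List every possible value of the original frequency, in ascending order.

Frequencies that alias to 4.2 kHz are k·fs ± 4.2 kHz for integer k ≥ 0.
k=0: 4.2 kHz.
k=1: 27.6 kHz, 36 kHz.
k=2: 59.4 kHz, 67.8 kHz.
k=3: 91.2 kHz, 99.6 kHz.
Within [23.4 kHz, 84.6 kHz]: 27.6 kHz, 36 kHz, 59.4 kHz, 67.8 kHz.

27.6 kHz, 36 kHz, 59.4 kHz, 67.8 kHz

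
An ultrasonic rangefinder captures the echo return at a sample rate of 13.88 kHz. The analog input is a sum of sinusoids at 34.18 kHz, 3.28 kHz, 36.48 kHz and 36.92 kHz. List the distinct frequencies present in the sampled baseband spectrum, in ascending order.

3.28 kHz, 4.72 kHz, 5.16 kHz, 6.42 kHz

fs/2 = 6.94 kHz.
34.18 kHz mod fs = 6.42 kHz.
6.42 kHz ≤ fs/2 = 6.94 kHz, appears at 6.42 kHz.
3.28 kHz ≤ fs/2 = 6.94 kHz, passes unchanged.
36.48 kHz mod fs = 8.72 kHz.
8.72 kHz > fs/2 = 6.94 kHz, folds to fs − 8.72 kHz = 5.16 kHz.
36.92 kHz mod fs = 9.16 kHz.
9.16 kHz > fs/2 = 6.94 kHz, folds to fs − 9.16 kHz = 4.72 kHz.
Distinct values: {3.28 kHz, 4.72 kHz, 5.16 kHz, 6.42 kHz}.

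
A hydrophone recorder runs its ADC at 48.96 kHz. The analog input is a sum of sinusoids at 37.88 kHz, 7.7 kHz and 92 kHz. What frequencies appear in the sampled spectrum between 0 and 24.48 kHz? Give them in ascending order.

fs/2 = 24.48 kHz.
37.88 kHz > fs/2 = 24.48 kHz, folds to fs − 37.88 kHz = 11.08 kHz.
7.7 kHz ≤ fs/2 = 24.48 kHz, passes unchanged.
92 kHz mod fs = 43.04 kHz.
43.04 kHz > fs/2 = 24.48 kHz, folds to fs − 43.04 kHz = 5.92 kHz.
Distinct values: {5.92 kHz, 7.7 kHz, 11.08 kHz}.

5.92 kHz, 7.7 kHz, 11.08 kHz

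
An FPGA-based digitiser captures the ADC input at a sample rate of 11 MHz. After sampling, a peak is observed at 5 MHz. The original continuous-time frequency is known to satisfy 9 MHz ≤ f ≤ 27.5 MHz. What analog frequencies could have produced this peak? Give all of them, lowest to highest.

Frequencies that alias to 5 MHz are k·fs ± 5 MHz for integer k ≥ 0.
k=0: 5 MHz.
k=1: 6 MHz, 16 MHz.
k=2: 17 MHz, 27 MHz.
k=3: 28 MHz, 38 MHz.
Within [9 MHz, 27.5 MHz]: 16 MHz, 17 MHz, 27 MHz.

16 MHz, 17 MHz, 27 MHz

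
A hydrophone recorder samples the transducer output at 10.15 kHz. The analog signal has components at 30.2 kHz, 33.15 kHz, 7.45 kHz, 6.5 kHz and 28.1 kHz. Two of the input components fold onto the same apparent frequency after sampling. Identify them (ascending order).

7.45 kHz, 33.15 kHz

fs/2 = 5.075 kHz.
30.2 kHz mod fs = 9.9 kHz.
9.9 kHz > fs/2 = 5.075 kHz, folds to fs − 9.9 kHz = 0.25 kHz.
33.15 kHz mod fs = 2.7 kHz.
2.7 kHz ≤ fs/2 = 5.075 kHz, appears at 2.7 kHz.
7.45 kHz > fs/2 = 5.075 kHz, folds to fs − 7.45 kHz = 2.7 kHz.
6.5 kHz > fs/2 = 5.075 kHz, folds to fs − 6.5 kHz = 3.65 kHz.
28.1 kHz mod fs = 7.8 kHz.
7.8 kHz > fs/2 = 5.075 kHz, folds to fs − 7.8 kHz = 2.35 kHz.
7.45 kHz and 33.15 kHz both map to 2.7 kHz.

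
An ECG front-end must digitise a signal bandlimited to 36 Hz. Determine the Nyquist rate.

72 Hz

Nyquist rate = 2 × 36 Hz = 72 Hz.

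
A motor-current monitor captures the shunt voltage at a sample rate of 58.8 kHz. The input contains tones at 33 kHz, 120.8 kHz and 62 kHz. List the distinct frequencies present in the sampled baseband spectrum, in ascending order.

fs/2 = 29.4 kHz.
33 kHz > fs/2 = 29.4 kHz, folds to fs − 33 kHz = 25.8 kHz.
120.8 kHz mod fs = 3.2 kHz.
3.2 kHz ≤ fs/2 = 29.4 kHz, appears at 3.2 kHz.
62 kHz mod fs = 3.2 kHz.
3.2 kHz ≤ fs/2 = 29.4 kHz, appears at 3.2 kHz.
Distinct values: {3.2 kHz, 25.8 kHz}.

3.2 kHz, 25.8 kHz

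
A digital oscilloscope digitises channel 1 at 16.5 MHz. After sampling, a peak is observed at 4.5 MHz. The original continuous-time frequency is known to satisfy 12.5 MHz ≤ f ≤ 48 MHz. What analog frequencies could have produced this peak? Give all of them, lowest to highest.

21 MHz, 28.5 MHz, 37.5 MHz, 45 MHz

Frequencies that alias to 4.5 MHz are k·fs ± 4.5 MHz for integer k ≥ 0.
k=0: 4.5 MHz.
k=1: 12 MHz, 21 MHz.
k=2: 28.5 MHz, 37.5 MHz.
k=3: 45 MHz, 54 MHz.
k=4: 61.5 MHz, 70.5 MHz.
Within [12.5 MHz, 48 MHz]: 21 MHz, 28.5 MHz, 37.5 MHz, 45 MHz.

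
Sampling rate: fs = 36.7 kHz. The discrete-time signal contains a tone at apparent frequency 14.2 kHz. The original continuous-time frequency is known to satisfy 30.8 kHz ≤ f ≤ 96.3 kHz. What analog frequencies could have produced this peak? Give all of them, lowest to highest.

50.9 kHz, 59.2 kHz, 87.6 kHz, 95.9 kHz

Frequencies that alias to 14.2 kHz are k·fs ± 14.2 kHz for integer k ≥ 0.
k=0: 14.2 kHz.
k=1: 22.5 kHz, 50.9 kHz.
k=2: 59.2 kHz, 87.6 kHz.
k=3: 95.9 kHz, 124.3 kHz.
k=4: 132.6 kHz, 161 kHz.
Within [30.8 kHz, 96.3 kHz]: 50.9 kHz, 59.2 kHz, 87.6 kHz, 95.9 kHz.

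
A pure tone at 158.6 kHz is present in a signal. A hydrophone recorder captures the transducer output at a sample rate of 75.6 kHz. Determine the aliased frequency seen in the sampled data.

7.4 kHz

158.6 kHz mod fs = 7.4 kHz.
7.4 kHz ≤ fs/2 = 37.8 kHz, appears at 7.4 kHz.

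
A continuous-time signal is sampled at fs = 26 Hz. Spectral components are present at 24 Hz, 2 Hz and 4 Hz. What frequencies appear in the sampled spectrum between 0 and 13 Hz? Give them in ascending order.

fs/2 = 13 Hz.
24 Hz > fs/2 = 13 Hz, folds to fs − 24 Hz = 2 Hz.
2 Hz ≤ fs/2 = 13 Hz, passes unchanged.
4 Hz ≤ fs/2 = 13 Hz, passes unchanged.
Distinct values: {2 Hz, 4 Hz}.

2 Hz, 4 Hz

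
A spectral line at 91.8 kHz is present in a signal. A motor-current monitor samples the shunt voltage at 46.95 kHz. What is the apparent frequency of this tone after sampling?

91.8 kHz mod fs = 44.85 kHz.
44.85 kHz > fs/2 = 23.475 kHz, folds to fs − 44.85 kHz = 2.1 kHz.

2.1 kHz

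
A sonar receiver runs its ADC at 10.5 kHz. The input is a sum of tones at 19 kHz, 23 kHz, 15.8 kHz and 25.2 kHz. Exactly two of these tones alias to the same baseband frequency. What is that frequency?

2 kHz

fs/2 = 5.25 kHz.
19 kHz mod fs = 8.5 kHz.
8.5 kHz > fs/2 = 5.25 kHz, folds to fs − 8.5 kHz = 2 kHz.
23 kHz mod fs = 2 kHz.
2 kHz ≤ fs/2 = 5.25 kHz, appears at 2 kHz.
15.8 kHz mod fs = 5.3 kHz.
5.3 kHz > fs/2 = 5.25 kHz, folds to fs − 5.3 kHz = 5.2 kHz.
25.2 kHz mod fs = 4.2 kHz.
4.2 kHz ≤ fs/2 = 5.25 kHz, appears at 4.2 kHz.
19 kHz and 23 kHz both map to 2 kHz.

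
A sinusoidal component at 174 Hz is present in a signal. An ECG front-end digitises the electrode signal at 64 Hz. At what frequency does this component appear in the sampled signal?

18 Hz

174 Hz mod fs = 46 Hz.
46 Hz > fs/2 = 32 Hz, folds to fs − 46 Hz = 18 Hz.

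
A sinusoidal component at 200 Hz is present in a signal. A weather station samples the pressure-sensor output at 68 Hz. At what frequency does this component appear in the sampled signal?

4 Hz

200 Hz mod fs = 64 Hz.
64 Hz > fs/2 = 34 Hz, folds to fs − 64 Hz = 4 Hz.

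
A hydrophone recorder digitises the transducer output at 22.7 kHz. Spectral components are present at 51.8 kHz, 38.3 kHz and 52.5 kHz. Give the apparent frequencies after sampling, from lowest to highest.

6.4 kHz, 7.1 kHz

fs/2 = 11.35 kHz.
51.8 kHz mod fs = 6.4 kHz.
6.4 kHz ≤ fs/2 = 11.35 kHz, appears at 6.4 kHz.
38.3 kHz mod fs = 15.6 kHz.
15.6 kHz > fs/2 = 11.35 kHz, folds to fs − 15.6 kHz = 7.1 kHz.
52.5 kHz mod fs = 7.1 kHz.
7.1 kHz ≤ fs/2 = 11.35 kHz, appears at 7.1 kHz.
Distinct values: {6.4 kHz, 7.1 kHz}.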